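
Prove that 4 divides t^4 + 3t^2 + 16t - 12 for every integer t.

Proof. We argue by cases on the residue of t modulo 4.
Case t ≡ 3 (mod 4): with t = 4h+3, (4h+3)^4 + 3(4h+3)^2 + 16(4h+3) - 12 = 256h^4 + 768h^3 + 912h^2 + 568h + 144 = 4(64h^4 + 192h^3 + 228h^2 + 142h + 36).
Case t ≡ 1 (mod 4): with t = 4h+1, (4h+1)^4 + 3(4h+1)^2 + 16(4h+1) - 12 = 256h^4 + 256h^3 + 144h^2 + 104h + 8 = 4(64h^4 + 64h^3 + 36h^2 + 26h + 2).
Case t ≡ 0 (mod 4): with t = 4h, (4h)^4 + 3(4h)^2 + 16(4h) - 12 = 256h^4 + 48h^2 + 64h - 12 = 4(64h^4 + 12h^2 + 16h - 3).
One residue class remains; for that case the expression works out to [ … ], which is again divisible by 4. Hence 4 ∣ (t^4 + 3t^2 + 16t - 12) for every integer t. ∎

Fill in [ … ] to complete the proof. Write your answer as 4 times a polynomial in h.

4(64h^4 + 128h^3 + 108h^2 + 60h + 12)

Only t ≡ 2 (mod 4) is unaccounted for. Put t = 4h+2:
(4h+2)^4 + 3(4h+2)^2 + 16(4h+2) - 12 expands to 256h^4 + 512h^3 + 432h^2 + 240h + 48,
and factoring out 4 leaves 4(64h^4 + 128h^3 + 108h^2 + 60h + 12).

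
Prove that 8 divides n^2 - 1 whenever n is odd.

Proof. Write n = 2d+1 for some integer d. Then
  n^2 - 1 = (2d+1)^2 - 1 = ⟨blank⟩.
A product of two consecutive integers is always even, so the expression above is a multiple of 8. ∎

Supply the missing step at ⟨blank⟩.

(2d+1)^2 - 1 = 4d^2 + 4d + 1 - 1 = 4d^2 + 4d = 4d(d+1).
Since d and d+1 are consecutive, d(d+1) is even, and 4·(even) is a multiple of 8.

4d(d + 1)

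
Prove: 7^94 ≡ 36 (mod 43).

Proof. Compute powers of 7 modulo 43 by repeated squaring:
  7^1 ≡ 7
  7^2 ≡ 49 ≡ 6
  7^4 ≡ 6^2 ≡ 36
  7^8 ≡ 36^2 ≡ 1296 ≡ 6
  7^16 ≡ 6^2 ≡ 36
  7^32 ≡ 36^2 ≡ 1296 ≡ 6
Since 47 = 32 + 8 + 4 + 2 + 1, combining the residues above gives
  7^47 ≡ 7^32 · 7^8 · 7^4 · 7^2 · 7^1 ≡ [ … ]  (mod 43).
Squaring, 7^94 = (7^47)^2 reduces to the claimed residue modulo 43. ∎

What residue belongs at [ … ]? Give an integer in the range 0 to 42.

37

Multiply the listed residues: 6 · 6 · 36 · 6 · 7 = 36 → 1296 → 7776 → 54432.
Reducing modulo 43: 54432 = 1265·43 + 37, so 7^47 ≡ 37.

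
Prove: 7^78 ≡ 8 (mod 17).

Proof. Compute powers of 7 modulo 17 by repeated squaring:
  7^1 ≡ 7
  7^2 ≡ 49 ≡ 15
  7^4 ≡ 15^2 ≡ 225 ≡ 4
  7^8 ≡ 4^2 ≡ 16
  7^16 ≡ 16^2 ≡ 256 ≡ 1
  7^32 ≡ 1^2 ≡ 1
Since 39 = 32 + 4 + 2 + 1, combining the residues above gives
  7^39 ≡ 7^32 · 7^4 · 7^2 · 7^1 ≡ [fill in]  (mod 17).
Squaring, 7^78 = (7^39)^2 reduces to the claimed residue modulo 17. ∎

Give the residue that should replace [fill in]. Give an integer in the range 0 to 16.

12

7^32 · 7^4 · 7^2 · 7^1 ≡ 1 · 4 · 15 · 7 = 420.
420 mod 17 = 12, so 7^39 ≡ 12 (mod 17).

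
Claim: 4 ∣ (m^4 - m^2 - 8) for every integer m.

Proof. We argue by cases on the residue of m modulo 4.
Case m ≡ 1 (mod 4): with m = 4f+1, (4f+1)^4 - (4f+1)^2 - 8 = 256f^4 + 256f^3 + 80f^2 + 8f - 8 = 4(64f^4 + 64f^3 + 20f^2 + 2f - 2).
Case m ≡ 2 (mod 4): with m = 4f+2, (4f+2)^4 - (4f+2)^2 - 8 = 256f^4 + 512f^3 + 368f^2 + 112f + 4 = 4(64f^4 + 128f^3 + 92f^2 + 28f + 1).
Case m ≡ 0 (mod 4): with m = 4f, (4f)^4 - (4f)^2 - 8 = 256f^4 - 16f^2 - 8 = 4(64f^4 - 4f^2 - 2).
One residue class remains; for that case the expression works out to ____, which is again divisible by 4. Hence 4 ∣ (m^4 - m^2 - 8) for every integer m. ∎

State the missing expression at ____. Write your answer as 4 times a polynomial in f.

Only m ≡ 3 (mod 4) is unaccounted for. Put m = 4f+3:
(4f+3)^4 - (4f+3)^2 - 8 expands to 256f^4 + 768f^3 + 848f^2 + 408f + 64,
and factoring out 4 leaves 4(64f^4 + 192f^3 + 212f^2 + 102f + 16).

4(64f^4 + 192f^3 + 212f^2 + 102f + 16)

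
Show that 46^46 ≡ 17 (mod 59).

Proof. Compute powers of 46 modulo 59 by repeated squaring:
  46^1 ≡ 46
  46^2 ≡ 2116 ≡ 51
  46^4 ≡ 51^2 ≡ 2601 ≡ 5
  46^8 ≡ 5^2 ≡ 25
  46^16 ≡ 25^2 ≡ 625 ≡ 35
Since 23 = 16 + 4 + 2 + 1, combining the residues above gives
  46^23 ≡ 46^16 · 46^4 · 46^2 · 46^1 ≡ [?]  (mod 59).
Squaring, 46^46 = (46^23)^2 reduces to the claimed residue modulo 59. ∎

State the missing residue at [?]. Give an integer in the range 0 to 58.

46^16 · 46^4 · 46^2 · 46^1 ≡ 35 · 5 · 51 · 46 = 410550.
410550 mod 59 = 28, so 46^23 ≡ 28 (mod 59).

28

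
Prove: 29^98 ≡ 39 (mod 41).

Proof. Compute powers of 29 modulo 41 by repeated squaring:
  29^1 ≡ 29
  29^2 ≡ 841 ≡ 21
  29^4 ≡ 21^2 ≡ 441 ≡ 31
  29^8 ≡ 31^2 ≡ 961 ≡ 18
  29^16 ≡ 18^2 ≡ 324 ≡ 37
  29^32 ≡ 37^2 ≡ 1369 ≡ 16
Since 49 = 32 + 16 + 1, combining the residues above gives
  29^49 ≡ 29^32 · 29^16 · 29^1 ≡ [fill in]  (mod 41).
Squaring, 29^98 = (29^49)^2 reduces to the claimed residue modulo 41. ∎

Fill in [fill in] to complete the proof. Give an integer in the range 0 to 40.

29^32 · 29^16 · 29^1 ≡ 16 · 37 · 29 = 17168.
17168 mod 41 = 30, so 29^49 ≡ 30 (mod 41).

30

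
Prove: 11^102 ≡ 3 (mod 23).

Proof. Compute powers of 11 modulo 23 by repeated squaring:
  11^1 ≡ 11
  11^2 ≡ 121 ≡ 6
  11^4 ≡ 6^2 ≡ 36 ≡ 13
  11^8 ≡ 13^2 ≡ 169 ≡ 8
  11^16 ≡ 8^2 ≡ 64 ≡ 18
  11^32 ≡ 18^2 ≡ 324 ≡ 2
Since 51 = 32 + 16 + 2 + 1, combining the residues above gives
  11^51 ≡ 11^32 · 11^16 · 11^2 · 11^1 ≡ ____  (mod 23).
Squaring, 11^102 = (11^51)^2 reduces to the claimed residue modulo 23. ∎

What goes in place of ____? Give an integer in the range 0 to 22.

Multiply the listed residues: 2 · 18 · 6 · 11 = 36 → 216 → 2376.
Reducing modulo 23: 2376 = 103·23 + 7, so 11^51 ≡ 7.

7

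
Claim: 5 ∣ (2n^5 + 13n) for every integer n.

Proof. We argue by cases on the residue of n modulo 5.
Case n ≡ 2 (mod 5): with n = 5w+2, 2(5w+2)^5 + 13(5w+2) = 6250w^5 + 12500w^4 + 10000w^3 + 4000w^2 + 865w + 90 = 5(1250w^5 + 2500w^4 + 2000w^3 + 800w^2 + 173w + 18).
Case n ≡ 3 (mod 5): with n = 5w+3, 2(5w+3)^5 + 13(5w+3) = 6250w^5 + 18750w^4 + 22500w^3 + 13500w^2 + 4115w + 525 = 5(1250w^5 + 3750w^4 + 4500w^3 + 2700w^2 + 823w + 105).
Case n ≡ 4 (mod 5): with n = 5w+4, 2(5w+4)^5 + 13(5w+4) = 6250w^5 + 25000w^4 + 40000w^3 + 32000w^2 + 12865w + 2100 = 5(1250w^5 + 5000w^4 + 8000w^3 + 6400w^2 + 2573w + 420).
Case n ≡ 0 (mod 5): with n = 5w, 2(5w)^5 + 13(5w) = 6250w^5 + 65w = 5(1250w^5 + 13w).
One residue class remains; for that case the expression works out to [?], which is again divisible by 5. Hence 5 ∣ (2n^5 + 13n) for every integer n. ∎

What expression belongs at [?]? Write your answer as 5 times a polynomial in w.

Only n ≡ 1 (mod 5) is unaccounted for. Put n = 5w+1:
2(5w+1)^5 + 13(5w+1) expands to 6250w^5 + 6250w^4 + 2500w^3 + 500w^2 + 115w + 15,
and factoring out 5 leaves 5(1250w^5 + 1250w^4 + 500w^3 + 100w^2 + 23w + 3).

5(1250w^5 + 1250w^4 + 500w^3 + 100w^2 + 23w + 3)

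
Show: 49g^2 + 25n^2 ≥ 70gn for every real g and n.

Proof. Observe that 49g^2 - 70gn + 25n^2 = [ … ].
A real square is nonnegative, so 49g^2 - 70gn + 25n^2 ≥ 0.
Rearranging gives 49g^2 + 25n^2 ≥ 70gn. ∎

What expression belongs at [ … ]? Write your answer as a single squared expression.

The leading and trailing coefficients are 7^2 and 5^2, and 70 = 2·7·5, so the trinomial is (7g - 5n)^2.
Hence 49g^2 - 70gn + 25n^2 ≥ 0.

(7g - 5n)^2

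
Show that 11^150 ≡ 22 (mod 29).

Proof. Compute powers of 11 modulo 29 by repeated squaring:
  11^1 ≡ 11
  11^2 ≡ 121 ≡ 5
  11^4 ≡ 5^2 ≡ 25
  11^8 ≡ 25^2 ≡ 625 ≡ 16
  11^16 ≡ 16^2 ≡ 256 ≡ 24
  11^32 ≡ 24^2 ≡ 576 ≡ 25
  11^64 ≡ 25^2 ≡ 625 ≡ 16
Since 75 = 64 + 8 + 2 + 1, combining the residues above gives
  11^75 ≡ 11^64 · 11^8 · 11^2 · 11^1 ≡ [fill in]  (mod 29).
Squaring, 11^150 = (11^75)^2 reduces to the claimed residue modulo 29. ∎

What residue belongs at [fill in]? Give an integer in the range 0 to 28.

11^64 · 11^8 · 11^2 · 11^1 ≡ 16 · 16 · 5 · 11 = 14080.
14080 mod 29 = 15, so 11^75 ≡ 15 (mod 29).

15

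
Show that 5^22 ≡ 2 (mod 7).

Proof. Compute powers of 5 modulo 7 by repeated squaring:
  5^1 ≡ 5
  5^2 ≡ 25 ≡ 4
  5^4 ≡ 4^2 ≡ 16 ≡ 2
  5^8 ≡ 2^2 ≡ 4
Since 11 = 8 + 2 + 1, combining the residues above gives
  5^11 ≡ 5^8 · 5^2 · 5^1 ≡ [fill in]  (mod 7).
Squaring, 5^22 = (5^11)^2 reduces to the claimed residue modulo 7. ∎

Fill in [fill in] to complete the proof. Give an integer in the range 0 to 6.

Multiply the listed residues: 4 · 4 · 5 = 16 → 80.
Reducing modulo 7: 80 = 11·7 + 3, so 5^11 ≡ 3.

3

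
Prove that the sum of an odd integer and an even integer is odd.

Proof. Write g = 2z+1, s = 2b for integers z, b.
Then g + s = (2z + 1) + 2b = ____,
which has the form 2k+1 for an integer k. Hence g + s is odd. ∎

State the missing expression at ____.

2(b + z) + 1

Expanding: (2z + 1) + 2b = 2b + 2z + 1.
Every term except the constant is even, so this is 2(b + z) + 1,
and b + z ∈ ℤ gives the required form.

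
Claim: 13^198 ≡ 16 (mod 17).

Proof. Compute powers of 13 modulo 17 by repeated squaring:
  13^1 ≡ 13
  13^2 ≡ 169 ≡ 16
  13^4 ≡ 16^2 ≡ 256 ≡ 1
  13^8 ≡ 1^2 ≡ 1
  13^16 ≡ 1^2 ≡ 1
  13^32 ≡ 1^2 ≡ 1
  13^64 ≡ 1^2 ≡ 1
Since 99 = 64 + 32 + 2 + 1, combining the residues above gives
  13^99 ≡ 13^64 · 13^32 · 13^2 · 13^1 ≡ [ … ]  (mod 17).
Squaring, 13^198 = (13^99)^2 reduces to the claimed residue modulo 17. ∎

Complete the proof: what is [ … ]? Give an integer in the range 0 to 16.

13^64 · 13^32 · 13^2 · 13^1 ≡ 1 · 1 · 16 · 13 = 208.
208 mod 17 = 4, so 13^99 ≡ 4 (mod 17).

4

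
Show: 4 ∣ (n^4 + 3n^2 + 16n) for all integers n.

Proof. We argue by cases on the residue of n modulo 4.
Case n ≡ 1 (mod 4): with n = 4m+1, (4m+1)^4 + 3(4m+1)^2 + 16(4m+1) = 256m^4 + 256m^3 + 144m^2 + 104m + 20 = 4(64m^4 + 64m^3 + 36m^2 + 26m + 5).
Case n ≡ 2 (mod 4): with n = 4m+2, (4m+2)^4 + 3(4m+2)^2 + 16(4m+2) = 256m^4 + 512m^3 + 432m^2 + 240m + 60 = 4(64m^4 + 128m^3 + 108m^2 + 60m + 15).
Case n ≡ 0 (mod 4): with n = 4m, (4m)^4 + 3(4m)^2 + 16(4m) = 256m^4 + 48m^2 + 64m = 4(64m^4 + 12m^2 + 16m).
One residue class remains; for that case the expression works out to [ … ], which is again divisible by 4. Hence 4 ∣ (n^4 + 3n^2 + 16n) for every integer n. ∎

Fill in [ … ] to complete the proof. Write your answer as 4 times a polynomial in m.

The residues treated are {1, 2, 0}, so the missing case is n ≡ 3 (mod 4); write n = 4m+3.
Then (4m+3)^4 + 3(4m+3)^2 + 16(4m+3) = 256m^4 + 768m^3 + 912m^2 + 568m + 156 = 4(64m^4 + 192m^3 + 228m^2 + 142m + 39).

4(64m^4 + 192m^3 + 228m^2 + 142m + 39)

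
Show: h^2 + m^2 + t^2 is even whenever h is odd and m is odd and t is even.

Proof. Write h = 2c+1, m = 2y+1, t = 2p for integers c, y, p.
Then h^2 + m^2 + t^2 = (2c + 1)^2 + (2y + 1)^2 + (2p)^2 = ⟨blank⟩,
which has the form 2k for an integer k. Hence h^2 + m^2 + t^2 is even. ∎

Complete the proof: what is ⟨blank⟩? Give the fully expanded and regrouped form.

2(2c^2 + 2c + 2p^2 + 2y^2 + 2y + 1)

Expanding: (2c + 1)^2 + (2y + 1)^2 + (2p)^2 = 4c^2 + 4c + 4p^2 + 4y^2 + 4y + 2.
Every term is even; pulling out the factor of 2 gives 2(2c^2 + 2c + 2p^2 + 2y^2 + 2y + 1).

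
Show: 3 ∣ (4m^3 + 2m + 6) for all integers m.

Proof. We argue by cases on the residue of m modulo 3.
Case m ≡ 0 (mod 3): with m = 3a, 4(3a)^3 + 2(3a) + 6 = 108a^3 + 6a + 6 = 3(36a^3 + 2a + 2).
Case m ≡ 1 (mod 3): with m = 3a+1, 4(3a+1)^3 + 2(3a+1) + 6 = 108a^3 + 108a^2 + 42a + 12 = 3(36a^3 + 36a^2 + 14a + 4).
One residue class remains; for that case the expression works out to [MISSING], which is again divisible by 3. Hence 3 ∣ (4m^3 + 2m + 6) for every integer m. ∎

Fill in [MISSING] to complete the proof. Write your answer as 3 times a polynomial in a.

3(36a^3 + 72a^2 + 50a + 14)

Only m ≡ 2 (mod 3) is unaccounted for. Put m = 3a+2:
4(3a+2)^3 + 2(3a+2) + 6 expands to 108a^3 + 216a^2 + 150a + 42,
and factoring out 3 leaves 3(36a^3 + 72a^2 + 50a + 14).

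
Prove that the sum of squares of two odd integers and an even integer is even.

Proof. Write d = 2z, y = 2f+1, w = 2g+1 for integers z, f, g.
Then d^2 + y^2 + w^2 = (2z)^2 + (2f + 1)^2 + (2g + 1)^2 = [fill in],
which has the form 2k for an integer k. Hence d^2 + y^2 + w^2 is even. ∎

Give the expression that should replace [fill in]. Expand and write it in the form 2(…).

(2z)^2 + (2f + 1)^2 + (2g + 1)^2 = 4f^2 + 4f + 4g^2 + 4g + 4z^2 + 2
= 2(2f^2 + 2f + 2g^2 + 2g + 2z^2 + 1).
Since 2f^2 + 2f + 2g^2 + 2g + 2z^2 + 1 is an integer, the sum of squares is of the form 2k for an integer k.

2(2f^2 + 2f + 2g^2 + 2g + 2z^2 + 1)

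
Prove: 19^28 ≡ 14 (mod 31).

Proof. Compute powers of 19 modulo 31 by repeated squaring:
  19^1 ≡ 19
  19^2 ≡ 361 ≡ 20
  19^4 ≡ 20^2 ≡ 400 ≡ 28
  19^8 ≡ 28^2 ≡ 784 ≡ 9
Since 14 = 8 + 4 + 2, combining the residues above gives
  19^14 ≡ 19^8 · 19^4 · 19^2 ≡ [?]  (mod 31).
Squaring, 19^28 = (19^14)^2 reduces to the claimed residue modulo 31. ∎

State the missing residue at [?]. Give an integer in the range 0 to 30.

Multiply the listed residues: 9 · 28 · 20 = 252 → 5040.
Reducing modulo 31: 5040 = 162·31 + 18, so 19^14 ≡ 18.

18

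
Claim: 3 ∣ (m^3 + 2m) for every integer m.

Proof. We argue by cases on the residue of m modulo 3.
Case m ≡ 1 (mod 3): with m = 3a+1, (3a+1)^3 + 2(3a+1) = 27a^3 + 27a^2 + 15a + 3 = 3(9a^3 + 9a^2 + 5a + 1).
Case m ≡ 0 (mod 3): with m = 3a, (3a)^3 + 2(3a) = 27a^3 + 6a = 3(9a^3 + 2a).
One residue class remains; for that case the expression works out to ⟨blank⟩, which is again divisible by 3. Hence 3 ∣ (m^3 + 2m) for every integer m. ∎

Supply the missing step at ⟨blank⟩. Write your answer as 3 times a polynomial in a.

3(9a^3 + 18a^2 + 14a + 4)

The residues treated are {1, 0}, so the missing case is m ≡ 2 (mod 3); write m = 3a+2.
Then (3a+2)^3 + 2(3a+2) = 27a^3 + 54a^2 + 42a + 12 = 3(9a^3 + 18a^2 + 14a + 4).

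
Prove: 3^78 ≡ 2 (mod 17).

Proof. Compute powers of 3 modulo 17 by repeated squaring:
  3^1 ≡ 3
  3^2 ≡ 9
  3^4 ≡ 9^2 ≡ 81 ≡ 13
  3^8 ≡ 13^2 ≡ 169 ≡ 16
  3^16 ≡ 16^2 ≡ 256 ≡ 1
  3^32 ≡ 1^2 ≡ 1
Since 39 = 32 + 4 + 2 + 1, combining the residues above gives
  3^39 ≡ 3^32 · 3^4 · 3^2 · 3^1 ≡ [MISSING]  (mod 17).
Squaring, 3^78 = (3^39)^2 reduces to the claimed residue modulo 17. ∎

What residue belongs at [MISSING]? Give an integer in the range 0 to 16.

11

Multiply the listed residues: 1 · 13 · 9 · 3 = 13 → 117 → 351.
Reducing modulo 17: 351 = 20·17 + 11, so 3^39 ≡ 11.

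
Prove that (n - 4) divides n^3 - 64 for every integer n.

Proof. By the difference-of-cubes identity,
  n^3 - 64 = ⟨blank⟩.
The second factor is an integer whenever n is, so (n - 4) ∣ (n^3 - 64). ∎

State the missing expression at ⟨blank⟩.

(n - 4)(n^2 + 4n + 16)

Polynomial division of n^3 - 64 by n - 4 leaves remainder 0 and quotient n^2 + 4n + 16.
Hence n^3 - 64 = (n - 4)(n^2 + 4n + 16).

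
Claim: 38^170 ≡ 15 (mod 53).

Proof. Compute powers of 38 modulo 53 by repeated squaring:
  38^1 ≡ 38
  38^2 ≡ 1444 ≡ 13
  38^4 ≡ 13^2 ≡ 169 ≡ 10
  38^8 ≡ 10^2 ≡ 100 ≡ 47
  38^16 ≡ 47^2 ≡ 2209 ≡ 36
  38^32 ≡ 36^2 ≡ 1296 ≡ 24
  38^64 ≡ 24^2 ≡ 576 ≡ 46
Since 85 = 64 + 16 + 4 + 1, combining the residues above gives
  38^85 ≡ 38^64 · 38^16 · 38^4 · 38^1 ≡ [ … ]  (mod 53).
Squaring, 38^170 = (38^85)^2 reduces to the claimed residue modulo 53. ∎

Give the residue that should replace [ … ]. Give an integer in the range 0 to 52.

38^64 · 38^16 · 38^4 · 38^1 ≡ 46 · 36 · 10 · 38 = 629280.
629280 mod 53 = 11, so 38^85 ≡ 11 (mod 53).

11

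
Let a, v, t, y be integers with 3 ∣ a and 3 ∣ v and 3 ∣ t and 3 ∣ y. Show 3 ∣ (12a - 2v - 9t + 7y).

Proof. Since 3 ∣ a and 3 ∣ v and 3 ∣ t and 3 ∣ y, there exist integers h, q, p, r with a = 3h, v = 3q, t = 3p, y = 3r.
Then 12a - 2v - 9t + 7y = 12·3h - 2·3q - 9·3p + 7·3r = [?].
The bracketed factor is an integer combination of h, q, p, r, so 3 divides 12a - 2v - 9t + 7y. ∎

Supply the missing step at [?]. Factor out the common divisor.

Pull the common 3 out of every term: 12·3h - 2·3q - 9·3p + 7·3r = 3(12h - 9p - 2q + 7r).
12h - 9p - 2q + 7r is an integer, which exhibits the divisibility.

3(12h - 9p - 2q + 7r)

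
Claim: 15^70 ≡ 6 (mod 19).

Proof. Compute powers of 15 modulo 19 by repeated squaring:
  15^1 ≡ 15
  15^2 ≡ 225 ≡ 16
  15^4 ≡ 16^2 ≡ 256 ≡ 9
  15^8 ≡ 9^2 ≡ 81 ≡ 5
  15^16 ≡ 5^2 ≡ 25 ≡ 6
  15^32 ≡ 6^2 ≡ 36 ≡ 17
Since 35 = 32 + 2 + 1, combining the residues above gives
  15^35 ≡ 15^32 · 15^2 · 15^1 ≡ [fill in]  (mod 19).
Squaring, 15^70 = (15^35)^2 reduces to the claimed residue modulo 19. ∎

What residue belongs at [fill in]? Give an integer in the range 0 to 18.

15^32 · 15^2 · 15^1 ≡ 17 · 16 · 15 = 4080.
4080 mod 19 = 14, so 15^35 ≡ 14 (mod 19).

14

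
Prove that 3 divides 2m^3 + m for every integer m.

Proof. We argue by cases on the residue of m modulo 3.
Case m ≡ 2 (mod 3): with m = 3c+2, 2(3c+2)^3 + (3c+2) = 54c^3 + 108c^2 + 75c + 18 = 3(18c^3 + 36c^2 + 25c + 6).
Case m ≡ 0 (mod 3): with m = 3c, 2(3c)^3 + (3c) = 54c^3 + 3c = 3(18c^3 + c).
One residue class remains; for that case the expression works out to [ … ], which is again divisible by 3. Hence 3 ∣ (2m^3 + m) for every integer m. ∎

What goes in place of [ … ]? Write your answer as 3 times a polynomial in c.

3(18c^3 + 18c^2 + 7c + 1)

Only m ≡ 1 (mod 3) is unaccounted for. Put m = 3c+1:
2(3c+1)^3 + (3c+1) expands to 54c^3 + 54c^2 + 21c + 3,
and factoring out 3 leaves 3(18c^3 + 18c^2 + 7c + 1).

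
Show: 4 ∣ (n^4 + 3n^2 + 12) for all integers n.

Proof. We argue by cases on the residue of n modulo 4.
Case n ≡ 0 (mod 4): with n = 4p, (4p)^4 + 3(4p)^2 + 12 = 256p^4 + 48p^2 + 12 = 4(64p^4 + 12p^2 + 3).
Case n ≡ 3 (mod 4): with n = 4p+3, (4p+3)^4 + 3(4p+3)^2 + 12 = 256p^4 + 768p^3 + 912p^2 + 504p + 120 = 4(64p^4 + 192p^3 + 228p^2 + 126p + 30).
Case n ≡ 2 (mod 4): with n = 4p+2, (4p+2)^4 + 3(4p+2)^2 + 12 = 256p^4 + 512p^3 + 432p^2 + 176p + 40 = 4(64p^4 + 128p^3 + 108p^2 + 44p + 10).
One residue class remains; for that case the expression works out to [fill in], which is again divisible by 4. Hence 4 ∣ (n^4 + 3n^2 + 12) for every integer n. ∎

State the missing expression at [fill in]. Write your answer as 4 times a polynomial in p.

The residues treated are {0, 3, 2}, so the missing case is n ≡ 1 (mod 4); write n = 4p+1.
Then (4p+1)^4 + 3(4p+1)^2 + 12 = 256p^4 + 256p^3 + 144p^2 + 40p + 16 = 4(64p^4 + 64p^3 + 36p^2 + 10p + 4).

4(64p^4 + 64p^3 + 36p^2 + 10p + 4)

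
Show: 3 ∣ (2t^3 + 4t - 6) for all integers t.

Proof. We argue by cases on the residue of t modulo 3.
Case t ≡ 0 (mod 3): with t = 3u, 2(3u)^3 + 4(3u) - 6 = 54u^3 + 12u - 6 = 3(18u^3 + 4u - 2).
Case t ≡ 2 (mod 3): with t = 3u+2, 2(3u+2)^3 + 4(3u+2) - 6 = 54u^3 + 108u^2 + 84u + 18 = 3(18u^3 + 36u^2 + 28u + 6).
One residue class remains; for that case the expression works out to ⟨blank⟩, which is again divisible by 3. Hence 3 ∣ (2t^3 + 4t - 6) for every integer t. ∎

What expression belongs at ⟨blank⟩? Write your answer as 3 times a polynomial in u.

3(18u^3 + 18u^2 + 10u)

Only t ≡ 1 (mod 3) is unaccounted for. Put t = 3u+1:
2(3u+1)^3 + 4(3u+1) - 6 expands to 54u^3 + 54u^2 + 30u,
and factoring out 3 leaves 3(18u^3 + 18u^2 + 10u).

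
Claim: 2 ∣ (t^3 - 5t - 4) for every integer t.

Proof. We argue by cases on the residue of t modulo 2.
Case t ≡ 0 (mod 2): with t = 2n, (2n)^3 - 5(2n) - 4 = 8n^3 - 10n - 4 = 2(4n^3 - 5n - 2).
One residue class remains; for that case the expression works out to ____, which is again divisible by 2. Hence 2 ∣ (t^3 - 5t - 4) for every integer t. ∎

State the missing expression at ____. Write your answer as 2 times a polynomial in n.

2(4n^3 + 6n^2 - 2n - 4)

Only t ≡ 1 (mod 2) is unaccounted for. Put t = 2n+1:
(2n+1)^3 - 5(2n+1) - 4 expands to 8n^3 + 12n^2 - 4n - 8,
and factoring out 2 leaves 2(4n^3 + 6n^2 - 2n - 4).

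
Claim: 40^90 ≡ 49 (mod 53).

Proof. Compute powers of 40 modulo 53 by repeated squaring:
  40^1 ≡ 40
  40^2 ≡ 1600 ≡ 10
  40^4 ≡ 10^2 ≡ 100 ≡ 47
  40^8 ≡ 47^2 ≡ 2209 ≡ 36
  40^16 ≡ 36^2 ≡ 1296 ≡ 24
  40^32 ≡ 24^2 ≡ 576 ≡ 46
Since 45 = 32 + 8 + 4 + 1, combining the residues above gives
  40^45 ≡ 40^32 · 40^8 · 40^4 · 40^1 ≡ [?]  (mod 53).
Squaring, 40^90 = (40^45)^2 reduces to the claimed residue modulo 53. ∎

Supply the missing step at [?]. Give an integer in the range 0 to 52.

7

40^32 · 40^8 · 40^4 · 40^1 ≡ 46 · 36 · 47 · 40 = 3113280.
3113280 mod 53 = 7, so 40^45 ≡ 7 (mod 53).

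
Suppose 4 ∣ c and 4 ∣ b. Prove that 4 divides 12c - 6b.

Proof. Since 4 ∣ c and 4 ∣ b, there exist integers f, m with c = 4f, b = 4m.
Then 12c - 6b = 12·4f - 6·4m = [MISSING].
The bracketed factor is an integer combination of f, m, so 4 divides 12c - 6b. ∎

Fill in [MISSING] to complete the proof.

Each term has a factor of 4: 12·4f - 6·4m = 4·(12f - 6m).
Since 12f - 6m is an integer, 4 ∣ (12c - 6b).

4(12f - 6m)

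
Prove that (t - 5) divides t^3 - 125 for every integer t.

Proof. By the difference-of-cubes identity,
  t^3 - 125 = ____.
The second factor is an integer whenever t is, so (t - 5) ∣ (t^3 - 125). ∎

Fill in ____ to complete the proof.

Polynomial division of t^3 - 125 by t - 5 leaves remainder 0 and quotient t^2 + 5t + 25.
Hence t^3 - 125 = (t - 5)(t^2 + 5t + 25).

(t - 5)(t^2 + 5t + 25)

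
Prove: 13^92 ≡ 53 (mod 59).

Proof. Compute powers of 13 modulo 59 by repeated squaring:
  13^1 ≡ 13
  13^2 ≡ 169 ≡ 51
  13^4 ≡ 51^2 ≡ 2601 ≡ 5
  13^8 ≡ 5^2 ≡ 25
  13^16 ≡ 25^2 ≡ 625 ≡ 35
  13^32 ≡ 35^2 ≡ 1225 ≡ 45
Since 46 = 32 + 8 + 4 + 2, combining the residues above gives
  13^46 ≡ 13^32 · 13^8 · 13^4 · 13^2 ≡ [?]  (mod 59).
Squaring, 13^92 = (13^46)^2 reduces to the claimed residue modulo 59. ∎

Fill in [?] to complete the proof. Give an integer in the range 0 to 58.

17

13^32 · 13^8 · 13^4 · 13^2 ≡ 45 · 25 · 5 · 51 = 286875.
286875 mod 59 = 17, so 13^46 ≡ 17 (mod 59).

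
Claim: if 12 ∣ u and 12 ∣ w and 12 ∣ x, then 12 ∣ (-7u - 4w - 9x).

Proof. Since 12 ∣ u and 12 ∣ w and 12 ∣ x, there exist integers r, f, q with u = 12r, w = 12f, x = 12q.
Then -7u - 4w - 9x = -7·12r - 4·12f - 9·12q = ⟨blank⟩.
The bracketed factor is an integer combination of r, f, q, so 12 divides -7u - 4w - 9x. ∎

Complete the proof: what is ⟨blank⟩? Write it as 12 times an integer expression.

12(-4f - 9q - 7r)

Each term has a factor of 12: -7·12r - 4·12f - 9·12q = 12·(-4f - 9q - 7r).
Since -4f - 9q - 7r is an integer, 12 ∣ (-7u - 4w - 9x).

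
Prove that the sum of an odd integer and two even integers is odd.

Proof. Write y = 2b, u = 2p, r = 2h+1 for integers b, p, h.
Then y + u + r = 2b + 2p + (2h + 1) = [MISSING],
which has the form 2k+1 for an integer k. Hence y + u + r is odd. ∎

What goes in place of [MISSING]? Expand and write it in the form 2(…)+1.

Expanding: 2b + 2p + (2h + 1) = 2b + 2h + 2p + 1.
Every term except the constant is even, so this is 2(b + h + p) + 1,
and b + h + p ∈ ℤ gives the required form.

2(b + h + p) + 1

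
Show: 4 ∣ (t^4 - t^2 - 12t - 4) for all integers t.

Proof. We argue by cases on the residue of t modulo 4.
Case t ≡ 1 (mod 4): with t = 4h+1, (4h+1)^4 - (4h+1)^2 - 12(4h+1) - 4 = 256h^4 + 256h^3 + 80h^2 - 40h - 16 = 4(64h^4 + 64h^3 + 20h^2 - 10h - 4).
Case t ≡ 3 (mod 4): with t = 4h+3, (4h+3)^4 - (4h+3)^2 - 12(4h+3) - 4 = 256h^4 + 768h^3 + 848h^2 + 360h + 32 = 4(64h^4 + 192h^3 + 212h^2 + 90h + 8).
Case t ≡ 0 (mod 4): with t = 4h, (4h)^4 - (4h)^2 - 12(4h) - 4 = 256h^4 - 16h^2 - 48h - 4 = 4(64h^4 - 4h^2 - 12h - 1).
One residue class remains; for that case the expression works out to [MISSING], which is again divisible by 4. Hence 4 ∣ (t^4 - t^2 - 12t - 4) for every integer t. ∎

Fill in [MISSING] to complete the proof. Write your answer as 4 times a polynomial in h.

Only t ≡ 2 (mod 4) is unaccounted for. Put t = 4h+2:
(4h+2)^4 - (4h+2)^2 - 12(4h+2) - 4 expands to 256h^4 + 512h^3 + 368h^2 + 64h - 16,
and factoring out 4 leaves 4(64h^4 + 128h^3 + 92h^2 + 16h - 4).

4(64h^4 + 128h^3 + 92h^2 + 16h - 4)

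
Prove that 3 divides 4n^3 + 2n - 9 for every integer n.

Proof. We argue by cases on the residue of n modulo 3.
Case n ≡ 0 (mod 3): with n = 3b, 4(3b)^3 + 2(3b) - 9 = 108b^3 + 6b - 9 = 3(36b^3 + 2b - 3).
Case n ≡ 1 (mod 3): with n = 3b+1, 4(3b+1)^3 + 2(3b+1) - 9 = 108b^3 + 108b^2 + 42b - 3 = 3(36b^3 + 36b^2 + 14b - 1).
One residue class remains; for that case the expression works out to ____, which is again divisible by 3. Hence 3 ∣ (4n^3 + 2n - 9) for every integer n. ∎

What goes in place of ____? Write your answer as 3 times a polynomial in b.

The residues treated are {0, 1}, so the missing case is n ≡ 2 (mod 3); write n = 3b+2.
Then 4(3b+2)^3 + 2(3b+2) - 9 = 108b^3 + 216b^2 + 150b + 27 = 3(36b^3 + 72b^2 + 50b + 9).

3(36b^3 + 72b^2 + 50b + 9)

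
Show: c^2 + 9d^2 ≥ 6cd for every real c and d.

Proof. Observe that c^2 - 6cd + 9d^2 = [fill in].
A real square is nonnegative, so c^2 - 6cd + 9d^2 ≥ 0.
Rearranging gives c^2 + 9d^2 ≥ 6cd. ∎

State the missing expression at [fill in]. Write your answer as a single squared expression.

(c - 3d)^2

c^2 - 6cd + 9d^2 is a perfect-square trinomial: the outer terms are (c)^2 and (3d)^2, and the cross term is -2·c·3d.
So c^2 - 6cd + 9d^2 = (c - 3d)^2 ≥ 0.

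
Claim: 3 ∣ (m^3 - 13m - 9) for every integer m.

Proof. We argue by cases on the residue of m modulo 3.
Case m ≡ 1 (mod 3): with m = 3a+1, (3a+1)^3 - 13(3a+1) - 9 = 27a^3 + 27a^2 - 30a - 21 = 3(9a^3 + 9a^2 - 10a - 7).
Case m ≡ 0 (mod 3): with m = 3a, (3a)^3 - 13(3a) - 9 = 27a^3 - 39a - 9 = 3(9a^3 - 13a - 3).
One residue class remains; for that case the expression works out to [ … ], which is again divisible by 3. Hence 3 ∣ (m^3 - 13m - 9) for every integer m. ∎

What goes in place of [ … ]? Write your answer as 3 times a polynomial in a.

3(9a^3 + 18a^2 - a - 9)

The residues treated are {1, 0}, so the missing case is m ≡ 2 (mod 3); write m = 3a+2.
Then (3a+2)^3 - 13(3a+2) - 9 = 27a^3 + 54a^2 - 3a - 27 = 3(9a^3 + 18a^2 - a - 9).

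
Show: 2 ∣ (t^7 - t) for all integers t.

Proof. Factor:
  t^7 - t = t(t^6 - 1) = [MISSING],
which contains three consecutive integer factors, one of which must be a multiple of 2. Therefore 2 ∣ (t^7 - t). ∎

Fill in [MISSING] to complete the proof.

(t - 1)t(t + 1)(t^4 + t^2 + 1)

t^6 - 1 = (t^2 - 1)(t^4 + t^2 + 1), and t^2 - 1 = (t-1)(t+1).
So t(t^6 - 1) = (t - 1)t(t + 1)(t^4 + t^2 + 1).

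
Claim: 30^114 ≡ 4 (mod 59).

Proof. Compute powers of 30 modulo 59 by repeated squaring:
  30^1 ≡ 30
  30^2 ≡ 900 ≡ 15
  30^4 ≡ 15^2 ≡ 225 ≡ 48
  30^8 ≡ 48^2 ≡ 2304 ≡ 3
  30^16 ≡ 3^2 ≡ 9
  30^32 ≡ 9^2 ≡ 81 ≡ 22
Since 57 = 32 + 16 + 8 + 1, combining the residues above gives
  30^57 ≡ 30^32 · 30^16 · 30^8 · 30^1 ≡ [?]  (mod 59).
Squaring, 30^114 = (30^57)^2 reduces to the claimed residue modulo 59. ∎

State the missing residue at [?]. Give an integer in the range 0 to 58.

Multiply the listed residues: 22 · 9 · 3 · 30 = 198 → 594 → 17820.
Reducing modulo 59: 17820 = 302·59 + 2, so 30^57 ≡ 2.

2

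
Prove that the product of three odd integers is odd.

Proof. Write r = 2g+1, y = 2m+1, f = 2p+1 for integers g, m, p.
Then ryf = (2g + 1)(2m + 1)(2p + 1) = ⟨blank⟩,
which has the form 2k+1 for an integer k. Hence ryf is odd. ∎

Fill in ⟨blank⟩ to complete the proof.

2(4gmp + 2gm + 2gp + g + 2mp + m + p) + 1

Expanding: (2g + 1)(2m + 1)(2p + 1) = 8gmp + 4gm + 4gp + 2g + 4mp + 2m + 2p + 1.
Every term except the constant is even, so this is 2(4gmp + 2gm + 2gp + g + 2mp + m + p) + 1,
and 4gmp + 2gm + 2gp + g + 2mp + m + p ∈ ℤ gives the required form.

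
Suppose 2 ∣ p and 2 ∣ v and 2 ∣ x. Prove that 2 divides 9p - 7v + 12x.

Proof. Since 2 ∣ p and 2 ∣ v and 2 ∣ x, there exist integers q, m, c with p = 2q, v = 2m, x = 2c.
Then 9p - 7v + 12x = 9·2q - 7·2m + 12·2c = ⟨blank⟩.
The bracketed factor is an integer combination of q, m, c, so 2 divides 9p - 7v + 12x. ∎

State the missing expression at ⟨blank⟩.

2(12c - 7m + 9q)

Pull the common 2 out of every term: 9·2q - 7·2m + 12·2c = 2(12c - 7m + 9q).
12c - 7m + 9q is an integer, which exhibits the divisibility.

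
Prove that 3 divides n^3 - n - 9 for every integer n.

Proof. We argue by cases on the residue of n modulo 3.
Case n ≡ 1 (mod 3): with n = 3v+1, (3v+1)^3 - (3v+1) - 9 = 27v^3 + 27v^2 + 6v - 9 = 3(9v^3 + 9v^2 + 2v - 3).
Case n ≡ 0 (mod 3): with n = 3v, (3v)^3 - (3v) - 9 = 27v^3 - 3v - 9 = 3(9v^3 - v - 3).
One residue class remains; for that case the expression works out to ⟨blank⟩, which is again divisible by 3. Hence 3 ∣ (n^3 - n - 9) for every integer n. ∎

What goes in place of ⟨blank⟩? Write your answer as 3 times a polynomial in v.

Only n ≡ 2 (mod 3) is unaccounted for. Put n = 3v+2:
(3v+2)^3 - (3v+2) - 9 expands to 27v^3 + 54v^2 + 33v - 3,
and factoring out 3 leaves 3(9v^3 + 18v^2 + 11v - 1).

3(9v^3 + 18v^2 + 11v - 1)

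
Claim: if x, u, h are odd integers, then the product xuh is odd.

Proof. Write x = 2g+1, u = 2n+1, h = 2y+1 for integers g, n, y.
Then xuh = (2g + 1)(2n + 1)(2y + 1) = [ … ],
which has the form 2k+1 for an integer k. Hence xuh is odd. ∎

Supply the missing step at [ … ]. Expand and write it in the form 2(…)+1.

Expanding: (2g + 1)(2n + 1)(2y + 1) = 8gny + 4gn + 4gy + 2g + 4ny + 2n + 2y + 1.
Every term except the constant is even, so this is 2(4gny + 2gn + 2gy + g + 2ny + n + y) + 1,
and 4gny + 2gn + 2gy + g + 2ny + n + y ∈ ℤ gives the required form.

2(4gny + 2gn + 2gy + g + 2ny + n + y) + 1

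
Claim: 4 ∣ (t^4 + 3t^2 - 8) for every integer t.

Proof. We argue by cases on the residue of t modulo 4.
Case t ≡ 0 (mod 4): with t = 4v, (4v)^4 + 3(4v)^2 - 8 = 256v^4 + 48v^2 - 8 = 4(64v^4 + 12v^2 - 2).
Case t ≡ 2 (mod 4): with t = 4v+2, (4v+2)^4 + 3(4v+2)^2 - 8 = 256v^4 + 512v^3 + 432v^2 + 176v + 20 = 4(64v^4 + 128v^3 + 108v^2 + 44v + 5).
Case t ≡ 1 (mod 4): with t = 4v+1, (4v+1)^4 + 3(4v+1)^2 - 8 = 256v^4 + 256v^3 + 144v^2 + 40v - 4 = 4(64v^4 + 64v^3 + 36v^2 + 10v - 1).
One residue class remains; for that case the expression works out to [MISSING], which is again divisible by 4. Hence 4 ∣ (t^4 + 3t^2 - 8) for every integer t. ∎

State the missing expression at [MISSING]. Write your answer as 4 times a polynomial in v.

4(64v^4 + 192v^3 + 228v^2 + 126v + 25)

Only t ≡ 3 (mod 4) is unaccounted for. Put t = 4v+3:
(4v+3)^4 + 3(4v+3)^2 - 8 expands to 256v^4 + 768v^3 + 912v^2 + 504v + 100,
and factoring out 4 leaves 4(64v^4 + 192v^3 + 228v^2 + 126v + 25).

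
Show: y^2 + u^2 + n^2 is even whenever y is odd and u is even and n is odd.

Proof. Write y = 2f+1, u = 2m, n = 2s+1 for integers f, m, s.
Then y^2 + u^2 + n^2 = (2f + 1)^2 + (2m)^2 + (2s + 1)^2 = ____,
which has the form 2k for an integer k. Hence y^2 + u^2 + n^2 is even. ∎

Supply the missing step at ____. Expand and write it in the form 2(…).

(2f + 1)^2 + (2m)^2 + (2s + 1)^2 = 4f^2 + 4f + 4m^2 + 4s^2 + 4s + 2
= 2(2f^2 + 2f + 2m^2 + 2s^2 + 2s + 1).
Since 2f^2 + 2f + 2m^2 + 2s^2 + 2s + 1 is an integer, the sum of squares is of the form 2k for an integer k.

2(2f^2 + 2f + 2m^2 + 2s^2 + 2s + 1)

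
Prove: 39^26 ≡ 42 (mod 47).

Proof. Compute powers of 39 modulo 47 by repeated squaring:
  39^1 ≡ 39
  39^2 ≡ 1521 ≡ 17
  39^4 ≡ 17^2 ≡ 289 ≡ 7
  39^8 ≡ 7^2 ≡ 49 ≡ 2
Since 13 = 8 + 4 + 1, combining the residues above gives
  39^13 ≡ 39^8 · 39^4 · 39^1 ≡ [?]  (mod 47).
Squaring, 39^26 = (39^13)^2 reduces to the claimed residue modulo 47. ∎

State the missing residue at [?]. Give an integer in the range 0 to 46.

Multiply the listed residues: 2 · 7 · 39 = 14 → 546.
Reducing modulo 47: 546 = 11·47 + 29, so 39^13 ≡ 29.

29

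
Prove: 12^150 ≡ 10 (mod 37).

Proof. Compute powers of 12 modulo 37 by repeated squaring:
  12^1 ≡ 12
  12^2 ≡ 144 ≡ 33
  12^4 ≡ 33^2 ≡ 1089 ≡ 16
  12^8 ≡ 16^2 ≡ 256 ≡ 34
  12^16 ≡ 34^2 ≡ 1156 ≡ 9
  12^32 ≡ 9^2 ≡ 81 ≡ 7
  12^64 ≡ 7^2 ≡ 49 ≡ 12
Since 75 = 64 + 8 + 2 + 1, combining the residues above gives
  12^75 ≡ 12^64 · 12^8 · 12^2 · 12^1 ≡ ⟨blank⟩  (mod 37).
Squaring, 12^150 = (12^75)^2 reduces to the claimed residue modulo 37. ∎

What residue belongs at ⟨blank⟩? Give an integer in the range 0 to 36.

26

12^64 · 12^8 · 12^2 · 12^1 ≡ 12 · 34 · 33 · 12 = 161568.
161568 mod 37 = 26, so 12^75 ≡ 26 (mod 37).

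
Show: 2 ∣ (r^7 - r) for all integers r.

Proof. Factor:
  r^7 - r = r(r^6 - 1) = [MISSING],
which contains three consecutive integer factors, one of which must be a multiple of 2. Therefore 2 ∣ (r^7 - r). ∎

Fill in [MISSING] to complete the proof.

(r - 1)r(r + 1)(r^4 + r^2 + 1)

r^6 - 1 = (r^2 - 1)(r^4 + r^2 + 1), and r^2 - 1 = (r-1)(r+1).
So r(r^6 - 1) = (r - 1)r(r + 1)(r^4 + r^2 + 1).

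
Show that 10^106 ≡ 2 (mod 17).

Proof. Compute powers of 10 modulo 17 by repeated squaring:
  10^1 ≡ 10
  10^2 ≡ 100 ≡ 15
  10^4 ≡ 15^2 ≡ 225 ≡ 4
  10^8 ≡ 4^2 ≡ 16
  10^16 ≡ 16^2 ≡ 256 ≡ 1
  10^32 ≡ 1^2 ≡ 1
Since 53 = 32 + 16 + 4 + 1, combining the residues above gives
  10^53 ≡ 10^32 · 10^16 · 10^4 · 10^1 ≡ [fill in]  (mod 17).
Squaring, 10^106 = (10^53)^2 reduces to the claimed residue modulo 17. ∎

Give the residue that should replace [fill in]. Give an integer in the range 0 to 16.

6

10^32 · 10^16 · 10^4 · 10^1 ≡ 1 · 1 · 4 · 10 = 40.
40 mod 17 = 6, so 10^53 ≡ 6 (mod 17).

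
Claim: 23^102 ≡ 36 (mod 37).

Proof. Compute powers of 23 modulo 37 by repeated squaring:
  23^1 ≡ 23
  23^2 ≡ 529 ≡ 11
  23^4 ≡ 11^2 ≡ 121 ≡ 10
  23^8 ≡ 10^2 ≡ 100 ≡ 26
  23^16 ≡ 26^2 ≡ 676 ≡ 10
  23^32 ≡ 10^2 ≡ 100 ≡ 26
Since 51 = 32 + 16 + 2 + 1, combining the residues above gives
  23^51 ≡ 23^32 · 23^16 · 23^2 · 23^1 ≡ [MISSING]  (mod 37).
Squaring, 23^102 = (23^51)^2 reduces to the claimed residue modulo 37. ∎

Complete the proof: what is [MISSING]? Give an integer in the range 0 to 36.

Multiply the listed residues: 26 · 10 · 11 · 23 = 260 → 2860 → 65780.
Reducing modulo 37: 65780 = 1777·37 + 31, so 23^51 ≡ 31.

31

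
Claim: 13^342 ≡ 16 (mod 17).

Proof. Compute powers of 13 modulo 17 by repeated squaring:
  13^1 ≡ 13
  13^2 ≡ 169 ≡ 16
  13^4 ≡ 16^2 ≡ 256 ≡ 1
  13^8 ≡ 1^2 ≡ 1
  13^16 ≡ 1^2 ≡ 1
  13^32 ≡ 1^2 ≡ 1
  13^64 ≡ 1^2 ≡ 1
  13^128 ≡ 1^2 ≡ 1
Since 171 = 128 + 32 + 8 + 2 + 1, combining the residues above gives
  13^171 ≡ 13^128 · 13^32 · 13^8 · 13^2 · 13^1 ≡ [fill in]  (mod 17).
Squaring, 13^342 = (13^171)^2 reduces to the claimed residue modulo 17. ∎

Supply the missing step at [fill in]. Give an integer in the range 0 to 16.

4

Multiply the listed residues: 1 · 1 · 1 · 16 · 13 = 1 → 1 → 16 → 208.
Reducing modulo 17: 208 = 12·17 + 4, so 13^171 ≡ 4.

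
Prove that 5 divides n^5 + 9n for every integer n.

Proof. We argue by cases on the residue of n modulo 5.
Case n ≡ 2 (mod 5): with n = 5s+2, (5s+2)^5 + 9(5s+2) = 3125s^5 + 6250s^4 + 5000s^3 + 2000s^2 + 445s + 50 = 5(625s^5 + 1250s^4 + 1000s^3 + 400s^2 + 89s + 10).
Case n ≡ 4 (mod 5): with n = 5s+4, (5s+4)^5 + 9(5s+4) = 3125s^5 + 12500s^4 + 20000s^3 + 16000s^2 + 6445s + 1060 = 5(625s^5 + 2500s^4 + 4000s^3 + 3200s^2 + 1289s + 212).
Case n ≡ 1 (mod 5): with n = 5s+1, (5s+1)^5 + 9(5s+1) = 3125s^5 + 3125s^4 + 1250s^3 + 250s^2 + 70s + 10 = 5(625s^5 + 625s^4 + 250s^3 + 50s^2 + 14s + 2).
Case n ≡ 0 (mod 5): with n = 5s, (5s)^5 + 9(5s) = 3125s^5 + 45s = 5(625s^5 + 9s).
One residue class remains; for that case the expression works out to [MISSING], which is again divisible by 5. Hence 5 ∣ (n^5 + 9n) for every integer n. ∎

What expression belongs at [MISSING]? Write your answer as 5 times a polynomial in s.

The residues treated are {2, 4, 1, 0}, so the missing case is n ≡ 3 (mod 5); write n = 5s+3.
Then (5s+3)^5 + 9(5s+3) = 3125s^5 + 9375s^4 + 11250s^3 + 6750s^2 + 2070s + 270 = 5(625s^5 + 1875s^4 + 2250s^3 + 1350s^2 + 414s + 54).

5(625s^5 + 1875s^4 + 2250s^3 + 1350s^2 + 414s + 54)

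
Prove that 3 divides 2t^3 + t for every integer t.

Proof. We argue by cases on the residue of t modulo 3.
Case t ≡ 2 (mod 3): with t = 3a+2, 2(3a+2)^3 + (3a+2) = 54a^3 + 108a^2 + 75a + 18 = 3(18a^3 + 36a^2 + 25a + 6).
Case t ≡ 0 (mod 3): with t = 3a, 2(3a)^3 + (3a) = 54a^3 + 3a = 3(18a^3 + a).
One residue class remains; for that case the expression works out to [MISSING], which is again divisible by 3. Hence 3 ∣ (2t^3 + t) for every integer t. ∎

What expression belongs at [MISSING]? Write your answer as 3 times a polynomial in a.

Only t ≡ 1 (mod 3) is unaccounted for. Put t = 3a+1:
2(3a+1)^3 + (3a+1) expands to 54a^3 + 54a^2 + 21a + 3,
and factoring out 3 leaves 3(18a^3 + 18a^2 + 7a + 1).

3(18a^3 + 18a^2 + 7a + 1)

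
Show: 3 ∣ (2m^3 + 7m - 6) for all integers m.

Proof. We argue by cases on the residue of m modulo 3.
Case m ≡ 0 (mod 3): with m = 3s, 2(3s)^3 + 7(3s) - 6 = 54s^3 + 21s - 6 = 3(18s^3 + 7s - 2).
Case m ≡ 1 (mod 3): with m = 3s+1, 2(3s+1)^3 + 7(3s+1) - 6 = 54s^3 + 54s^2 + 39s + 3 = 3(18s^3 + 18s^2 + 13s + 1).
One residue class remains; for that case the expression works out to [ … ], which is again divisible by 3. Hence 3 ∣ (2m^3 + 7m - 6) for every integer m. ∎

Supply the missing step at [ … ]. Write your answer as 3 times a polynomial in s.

The residues treated are {0, 1}, so the missing case is m ≡ 2 (mod 3); write m = 3s+2.
Then 2(3s+2)^3 + 7(3s+2) - 6 = 54s^3 + 108s^2 + 93s + 24 = 3(18s^3 + 36s^2 + 31s + 8).

3(18s^3 + 36s^2 + 31s + 8)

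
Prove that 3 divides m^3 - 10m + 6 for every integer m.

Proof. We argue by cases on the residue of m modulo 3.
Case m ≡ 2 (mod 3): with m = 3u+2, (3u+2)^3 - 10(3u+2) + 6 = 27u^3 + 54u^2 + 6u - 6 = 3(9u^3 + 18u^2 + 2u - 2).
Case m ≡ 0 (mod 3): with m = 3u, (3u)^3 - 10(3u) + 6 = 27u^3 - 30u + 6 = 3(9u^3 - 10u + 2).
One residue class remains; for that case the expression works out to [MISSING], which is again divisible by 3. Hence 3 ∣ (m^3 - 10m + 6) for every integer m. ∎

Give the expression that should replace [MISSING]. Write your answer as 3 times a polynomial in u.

3(9u^3 + 9u^2 - 7u - 1)

The residues treated are {2, 0}, so the missing case is m ≡ 1 (mod 3); write m = 3u+1.
Then (3u+1)^3 - 10(3u+1) + 6 = 27u^3 + 27u^2 - 21u - 3 = 3(9u^3 + 9u^2 - 7u - 1).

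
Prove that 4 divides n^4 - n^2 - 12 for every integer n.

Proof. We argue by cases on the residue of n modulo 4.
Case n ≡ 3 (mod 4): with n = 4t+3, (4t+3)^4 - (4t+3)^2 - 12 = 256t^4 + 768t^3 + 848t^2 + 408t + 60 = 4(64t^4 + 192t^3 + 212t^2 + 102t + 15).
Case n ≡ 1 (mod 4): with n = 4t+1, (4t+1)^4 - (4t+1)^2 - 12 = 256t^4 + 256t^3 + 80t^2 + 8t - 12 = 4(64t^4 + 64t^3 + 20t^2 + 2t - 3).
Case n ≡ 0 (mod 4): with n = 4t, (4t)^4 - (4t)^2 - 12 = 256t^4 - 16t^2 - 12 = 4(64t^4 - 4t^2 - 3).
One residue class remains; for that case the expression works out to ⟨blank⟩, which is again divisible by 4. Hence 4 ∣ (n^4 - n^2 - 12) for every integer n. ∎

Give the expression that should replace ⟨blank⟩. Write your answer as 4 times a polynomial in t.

4(64t^4 + 128t^3 + 92t^2 + 28t)

Only n ≡ 2 (mod 4) is unaccounted for. Put n = 4t+2:
(4t+2)^4 - (4t+2)^2 - 12 expands to 256t^4 + 512t^3 + 368t^2 + 112t,
and factoring out 4 leaves 4(64t^4 + 128t^3 + 92t^2 + 28t).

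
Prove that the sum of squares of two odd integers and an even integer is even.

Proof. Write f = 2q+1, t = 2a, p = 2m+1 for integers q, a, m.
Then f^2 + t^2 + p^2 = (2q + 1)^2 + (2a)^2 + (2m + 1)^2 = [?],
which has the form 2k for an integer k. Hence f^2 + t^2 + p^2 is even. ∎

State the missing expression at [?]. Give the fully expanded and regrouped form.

2(2a^2 + 2m^2 + 2m + 2q^2 + 2q + 1)

Expanding: (2q + 1)^2 + (2a)^2 + (2m + 1)^2 = 4a^2 + 4m^2 + 4m + 4q^2 + 4q + 2.
Every term is even; pulling out the factor of 2 gives 2(2a^2 + 2m^2 + 2m + 2q^2 + 2q + 1).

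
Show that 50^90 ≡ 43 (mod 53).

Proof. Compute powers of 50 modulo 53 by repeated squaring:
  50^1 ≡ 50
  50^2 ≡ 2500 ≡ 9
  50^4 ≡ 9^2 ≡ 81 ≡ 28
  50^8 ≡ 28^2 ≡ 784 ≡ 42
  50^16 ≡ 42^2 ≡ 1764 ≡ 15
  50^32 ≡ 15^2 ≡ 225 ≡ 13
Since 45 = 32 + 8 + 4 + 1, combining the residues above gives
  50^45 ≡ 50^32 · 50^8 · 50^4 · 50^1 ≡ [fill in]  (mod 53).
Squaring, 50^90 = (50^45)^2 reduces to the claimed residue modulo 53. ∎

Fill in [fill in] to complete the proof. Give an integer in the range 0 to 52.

34

Multiply the listed residues: 13 · 42 · 28 · 50 = 546 → 15288 → 764400.
Reducing modulo 53: 764400 = 14422·53 + 34, so 50^45 ≡ 34.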